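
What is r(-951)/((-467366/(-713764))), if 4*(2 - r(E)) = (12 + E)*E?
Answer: -159344422621/467366 ≈ -3.4094e+5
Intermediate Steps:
r(E) = 2 - E*(12 + E)/4 (r(E) = 2 - (12 + E)*E/4 = 2 - E*(12 + E)/4)
r(-951)/((-467366/(-713764))) = (2 - 3*(-951) - ¼*(-951)²)/((-467366/(-713764))) = (2 + 2853 - ¼*904401)/((-467366*(-1/713764))) = (2 + 2853 - 904401/4)/(233683/356882) = -892981/4*356882/233683 = -159344422621/467366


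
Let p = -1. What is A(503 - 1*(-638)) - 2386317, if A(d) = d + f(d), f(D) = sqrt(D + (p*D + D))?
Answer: -2385176 + sqrt(1141) ≈ -2.3851e+6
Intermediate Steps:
f(D) = sqrt(D) (f(D) = sqrt(D + (-D + D)) = sqrt(D + 0) = sqrt(D))
A(d) = d + sqrt(d)
A(503 - 1*(-638)) - 2386317 = ((503 - 1*(-638)) + sqrt(503 - 1*(-638))) - 2386317 = ((503 + 638) + sqrt(503 + 638)) - 2386317 = (1141 + sqrt(1141)) - 2386317 = -2385176 + sqrt(1141)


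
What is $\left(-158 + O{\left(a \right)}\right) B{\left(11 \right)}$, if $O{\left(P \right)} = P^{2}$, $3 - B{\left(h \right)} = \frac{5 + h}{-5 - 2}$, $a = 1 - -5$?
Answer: $- \frac{4514}{7} \approx -644.86$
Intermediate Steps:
$a = 6$ ($a = 1 + 5 = 6$)
$B{\left(h \right)} = \frac{26}{7} + \frac{h}{7}$ ($B{\left(h \right)} = 3 - \frac{5 + h}{-5 - 2} = 3 - \frac{5 + h}{-7} = 3 - \left(5 + h\right) \left(- \frac{1}{7}\right) = 3 - \left(- \frac{5}{7} - \frac{h}{7}\right) = 3 + \left(\frac{5}{7} + \frac{h}{7}\right) = \frac{26}{7} + \frac{h}{7}$)
$\left(-158 + O{\left(a \right)}\right) B{\left(11 \right)} = \left(-158 + 6^{2}\right) \left(\frac{26}{7} + \frac{1}{7} \cdot 11\right) = \left(-158 + 36\right) \left(\frac{26}{7} + \frac{11}{7}\right) = \left(-122\right) \frac{37}{7} = - \frac{4514}{7}$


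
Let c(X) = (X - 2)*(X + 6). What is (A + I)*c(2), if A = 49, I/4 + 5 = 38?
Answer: 0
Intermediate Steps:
I = 132 (I = -20 + 4*38 = -20 + 152 = 132)
c(X) = (-2 + X)*(6 + X)
(A + I)*c(2) = (49 + 132)*(-12 + 2² + 4*2) = 181*(-12 + 4 + 8) = 181*0 = 0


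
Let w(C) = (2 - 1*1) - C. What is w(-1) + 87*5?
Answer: 437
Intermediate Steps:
w(C) = 1 - C (w(C) = (2 - 1) - C = 1 - C)
w(-1) + 87*5 = (1 - 1*(-1)) + 87*5 = (1 + 1) + 435 = 2 + 435 = 437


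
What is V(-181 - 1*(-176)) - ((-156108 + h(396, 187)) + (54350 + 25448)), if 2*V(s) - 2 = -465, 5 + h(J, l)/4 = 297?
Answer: 149821/2 ≈ 74911.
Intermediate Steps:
h(J, l) = 1168 (h(J, l) = -20 + 4*297 = -20 + 1188 = 1168)
V(s) = -463/2 (V(s) = 1 + (½)*(-465) = 1 - 465/2 = -463/2)
V(-181 - 1*(-176)) - ((-156108 + h(396, 187)) + (54350 + 25448)) = -463/2 - ((-156108 + 1168) + (54350 + 25448)) = -463/2 - (-154940 + 79798) = -463/2 - 1*(-75142) = -463/2 + 75142 = 149821/2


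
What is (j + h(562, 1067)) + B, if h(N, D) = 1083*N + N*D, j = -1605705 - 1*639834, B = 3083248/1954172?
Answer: -506735081965/488543 ≈ -1.0372e+6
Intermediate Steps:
B = 770812/488543 (B = 3083248*(1/1954172) = 770812/488543 ≈ 1.5778)
j = -2245539 (j = -1605705 - 639834 = -2245539)
h(N, D) = 1083*N + D*N
(j + h(562, 1067)) + B = (-2245539 + 562*(1083 + 1067)) + 770812/488543 = (-2245539 + 562*2150) + 770812/488543 = (-2245539 + 1208300) + 770812/488543 = -1037239 + 770812/488543 = -506735081965/488543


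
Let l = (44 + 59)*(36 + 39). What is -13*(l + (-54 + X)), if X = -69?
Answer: -98826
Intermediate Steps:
l = 7725 (l = 103*75 = 7725)
-13*(l + (-54 + X)) = -13*(7725 + (-54 - 69)) = -13*(7725 - 123) = -13*7602 = -98826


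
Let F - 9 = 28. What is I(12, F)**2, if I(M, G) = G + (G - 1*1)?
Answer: 5329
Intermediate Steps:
F = 37 (F = 9 + 28 = 37)
I(M, G) = -1 + 2*G (I(M, G) = G + (G - 1) = G + (-1 + G) = -1 + 2*G)
I(12, F)**2 = (-1 + 2*37)**2 = (-1 + 74)**2 = 73**2 = 5329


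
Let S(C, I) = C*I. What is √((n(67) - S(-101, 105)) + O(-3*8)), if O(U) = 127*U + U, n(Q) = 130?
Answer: √7663 ≈ 87.539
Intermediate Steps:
O(U) = 128*U
√((n(67) - S(-101, 105)) + O(-3*8)) = √((130 - (-101)*105) + 128*(-3*8)) = √((130 - 1*(-10605)) + 128*(-24)) = √((130 + 10605) - 3072) = √(10735 - 3072) = √7663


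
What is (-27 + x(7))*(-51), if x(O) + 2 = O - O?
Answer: 1479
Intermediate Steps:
x(O) = -2 (x(O) = -2 + (O - O) = -2 + 0 = -2)
(-27 + x(7))*(-51) = (-27 - 2)*(-51) = -29*(-51) = 1479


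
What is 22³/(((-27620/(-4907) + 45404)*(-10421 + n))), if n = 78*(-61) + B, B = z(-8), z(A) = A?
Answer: -6531217/423005500497 ≈ -1.5440e-5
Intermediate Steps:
B = -8
n = -4766 (n = 78*(-61) - 8 = -4758 - 8 = -4766)
22³/(((-27620/(-4907) + 45404)*(-10421 + n))) = 22³/(((-27620/(-4907) + 45404)*(-10421 - 4766))) = 10648/(((-27620*(-1/4907) + 45404)*(-15187))) = 10648/(((27620/4907 + 45404)*(-15187))) = 10648/(((222825048/4907)*(-15187))) = 10648/(-3384044003976/4907) = 10648*(-4907/3384044003976) = -6531217/423005500497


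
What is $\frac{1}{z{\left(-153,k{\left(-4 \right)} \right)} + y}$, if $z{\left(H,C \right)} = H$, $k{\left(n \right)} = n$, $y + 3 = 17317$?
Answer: $\frac{1}{17161} \approx 5.8272 \cdot 10^{-5}$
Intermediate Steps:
$y = 17314$ ($y = -3 + 17317 = 17314$)
$\frac{1}{z{\left(-153,k{\left(-4 \right)} \right)} + y} = \frac{1}{-153 + 17314} = \frac{1}{17161}$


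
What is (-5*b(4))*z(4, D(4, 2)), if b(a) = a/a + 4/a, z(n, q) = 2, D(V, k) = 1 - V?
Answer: -20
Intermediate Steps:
b(a) = 1 + 4/a
(-5*b(4))*z(4, D(4, 2)) = -5*(4 + 4)/4*2 = -5*8/4*2 = -5*2*2 = -10*2 = -20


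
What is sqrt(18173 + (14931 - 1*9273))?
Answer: sqrt(23831) ≈ 154.37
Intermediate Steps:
sqrt(18173 + (14931 - 1*9273)) = sqrt(18173 + (14931 - 9273)) = sqrt(18173 + 5658) = sqrt(23831)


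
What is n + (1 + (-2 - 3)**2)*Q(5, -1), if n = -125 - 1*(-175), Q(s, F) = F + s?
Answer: 154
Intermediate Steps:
n = 50 (n = -125 + 175 = 50)
n + (1 + (-2 - 3)**2)*Q(5, -1) = 50 + (1 + (-2 - 3)**2)*(-1 + 5) = 50 + (1 + (-5)**2)*4 = 50 + (1 + 25)*4 = 50 + 26*4 = 50 + 104 = 154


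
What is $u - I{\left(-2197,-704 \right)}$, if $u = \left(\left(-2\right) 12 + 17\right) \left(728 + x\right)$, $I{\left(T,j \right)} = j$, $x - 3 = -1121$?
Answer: $3434$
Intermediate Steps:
$x = -1118$ ($x = 3 - 1121 = -1118$)
$u = 2730$ ($u = \left(\left(-2\right) 12 + 17\right) \left(728 - 1118\right) = \left(-24 + 17\right) \left(-390\right) = \left(-7\right) \left(-390\right) = 2730$)
$u - I{\left(-2197,-704 \right)} = 2730 - -704 = 2730 + 704 = 3434$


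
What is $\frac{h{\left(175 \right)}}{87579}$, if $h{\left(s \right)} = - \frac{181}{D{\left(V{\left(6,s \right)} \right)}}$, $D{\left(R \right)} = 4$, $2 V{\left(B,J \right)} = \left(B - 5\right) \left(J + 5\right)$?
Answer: $- \frac{181}{350316} \approx -0.00051668$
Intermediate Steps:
$V{\left(B,J \right)} = \frac{\left(-5 + B\right) \left(5 + J\right)}{2}$ ($V{\left(B,J \right)} = \frac{\left(B - 5\right) \left(J + 5\right)}{2} = \frac{\left(-5 + B\right) \left(5 + J\right)}{2}$)
$h{\left(s \right)} = - \frac{181}{4}$
$\frac{h{\left(175 \right)}}{87579} = - \frac{181}{4 \cdot 87579} = \left(- \frac{181}{4}\right) \frac{1}{87579} = - \frac{181}{350316}$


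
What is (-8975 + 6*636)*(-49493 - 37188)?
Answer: 447187279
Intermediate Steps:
(-8975 + 6*636)*(-49493 - 37188) = (-8975 + 3816)*(-86681) = -5159*(-86681) = 447187279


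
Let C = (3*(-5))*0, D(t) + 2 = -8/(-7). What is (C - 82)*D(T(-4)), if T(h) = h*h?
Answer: 492/7 ≈ 70.286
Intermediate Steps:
T(h) = h**2
D(t) = -6/7 (D(t) = -2 - 8/(-7) = -2 - 8*(-1/7) = -2 + 8/7 = -6/7)
C = 0 (C = -15*0 = 0)
(C - 82)*D(T(-4)) = (0 - 82)*(-6/7) = -82*(-6/7) = 492/7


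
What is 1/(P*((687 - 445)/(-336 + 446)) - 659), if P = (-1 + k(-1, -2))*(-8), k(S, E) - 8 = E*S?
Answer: -5/4087 ≈ -0.0012234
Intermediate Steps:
k(S, E) = 8 + E*S
P = -72 (P = (-1 + (8 - 2*(-1)))*(-8) = (-1 + (8 + 2))*(-8) = (-1 + 10)*(-8) = 9*(-8) = -72)
1/(P*((687 - 445)/(-336 + 446)) - 659) = 1/(-72*(687 - 445)/(-336 + 446) - 659) = 1/(-17424/110 - 659) = 1/(-72*11/5 - 659) = 1/(-792/5 - 659) = 1/(-4087/5) = -5/4087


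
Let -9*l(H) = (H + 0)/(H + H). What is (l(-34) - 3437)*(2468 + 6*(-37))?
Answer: -69476641/9 ≈ -7.7196e+6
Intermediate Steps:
l(H) = -1/18 (l(H) = -(H + 0)/(9*(H + H)) = -H/(9*(2*H)) = -H*1/(2*H)/9 = -1/9*1/2 = -1/18)
(l(-34) - 3437)*(2468 + 6*(-37)) = (-1/18 - 3437)*(2468 + 6*(-37)) = -61867*(2468 - 222)/18 = -61867/18*2246 = -69476641/9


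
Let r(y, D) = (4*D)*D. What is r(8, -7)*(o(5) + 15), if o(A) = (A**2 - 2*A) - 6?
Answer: 4704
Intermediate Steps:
r(y, D) = 4*D**2
o(A) = -6 + A**2 - 2*A
r(8, -7)*(o(5) + 15) = (4*(-7)**2)*((-6 + 5**2 - 2*5) + 15) = (4*49)*((-6 + 25 - 10) + 15) = 196*(9 + 15) = 196*24 = 4704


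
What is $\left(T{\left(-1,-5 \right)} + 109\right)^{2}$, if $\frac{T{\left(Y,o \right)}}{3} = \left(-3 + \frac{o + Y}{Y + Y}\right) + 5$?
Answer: $15376$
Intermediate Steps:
$T{\left(Y,o \right)} = 6 + \frac{3 \left(Y + o\right)}{2 Y}$ ($T{\left(Y,o \right)} = 3 \left(\left(-3 + \frac{o + Y}{Y + Y}\right) + 5\right) = 3 \left(\left(-3 + \frac{Y + o}{2 Y}\right) + 5\right) = 3 \left(2 + \frac{Y + o}{2 Y}\right) = 6 + \frac{3 \left(Y + o\right)}{2 Y}$)
$\left(T{\left(-1,-5 \right)} + 109\right)^{2} = \left(\frac{3 \left(-5 + 5 \left(-1\right)\right)}{2 \left(-1\right)} + 109\right)^{2} = \left(\frac{3}{2} \left(-1\right) \left(-5 - 5\right) + 109\right)^{2} = \left(\frac{3}{2} \left(-1\right) \left(-10\right) + 109\right)^{2} = \left(15 + 109\right)^{2} = 124^{2} = 15376$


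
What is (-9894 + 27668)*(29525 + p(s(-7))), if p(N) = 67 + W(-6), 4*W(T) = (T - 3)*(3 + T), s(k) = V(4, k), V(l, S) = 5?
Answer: 1052176365/2 ≈ 5.2609e+8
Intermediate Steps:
s(k) = 5
W(T) = (-3 + T)*(3 + T)/4 (W(T) = ((T - 3)*(3 + T))/4 = ((-3 + T)*(3 + T))/4 = (-3 + T)*(3 + T)/4)
p(N) = 295/4 (p(N) = 67 + (-9/4 + (¼)*(-6)²) = 67 + (-9/4 + (¼)*36) = 67 + (-9/4 + 9) = 67 + 27/4 = 295/4)
(-9894 + 27668)*(29525 + p(s(-7))) = (-9894 + 27668)*(29525 + 295/4) = 17774*(118395/4) = 1052176365/2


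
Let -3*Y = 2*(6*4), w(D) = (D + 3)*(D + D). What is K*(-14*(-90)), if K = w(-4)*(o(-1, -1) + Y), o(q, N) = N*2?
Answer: -181440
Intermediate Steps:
w(D) = 2*D*(3 + D) (w(D) = (3 + D)*(2*D) = 2*D*(3 + D))
o(q, N) = 2*N
Y = -16 (Y = -2*6*4/3 = -2*24/3 = -1/3*48 = -16)
K = -144 (K = (2*(-4)*(3 - 4))*(2*(-1) - 16) = (2*(-4)*(-1))*(-2 - 16) = 8*(-18) = -144)
K*(-14*(-90)) = -(-2016)*(-90) = -144*1260 = -181440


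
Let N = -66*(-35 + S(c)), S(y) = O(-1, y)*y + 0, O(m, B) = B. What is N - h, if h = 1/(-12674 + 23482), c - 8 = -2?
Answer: -713329/10808 ≈ -66.000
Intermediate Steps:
c = 6 (c = 8 - 2 = 6)
S(y) = y**2 (S(y) = y*y + 0 = y**2 + 0 = y**2)
h = 1/10808 ≈ 9.2524e-5
N = -66 (N = -66*(-35 + 6**2) = -66*(-35 + 36) = -66*1 = -66)
N - h = -66 - 1*1/10808 = -66 - 1/10808 = -713329/10808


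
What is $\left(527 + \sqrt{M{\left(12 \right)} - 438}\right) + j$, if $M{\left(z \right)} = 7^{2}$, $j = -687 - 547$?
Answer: $-707 + i \sqrt{389} \approx -707.0 + 19.723 i$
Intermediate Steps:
$j = -1234$
$M{\left(z \right)} = 49$
$\left(527 + \sqrt{M{\left(12 \right)} - 438}\right) + j = \left(527 + \sqrt{49 - 438}\right) - 1234 = \left(527 + \sqrt{-389}\right) - 1234 = \left(527 + i \sqrt{389}\right) - 1234 = -707 + i \sqrt{389}$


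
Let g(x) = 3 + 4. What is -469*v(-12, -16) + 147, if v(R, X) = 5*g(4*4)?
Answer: -16268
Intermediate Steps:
g(x) = 7
v(R, X) = 35 (v(R, X) = 5*7 = 35)
-469*v(-12, -16) + 147 = -469*35 + 147 = -16415 + 147 = -16268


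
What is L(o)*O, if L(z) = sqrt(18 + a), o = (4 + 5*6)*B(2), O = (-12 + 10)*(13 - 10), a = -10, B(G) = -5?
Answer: -12*sqrt(2) ≈ -16.971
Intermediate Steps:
O = -6 (O = -2*3 = -6)
o = -170 (o = (4 + 5*6)*(-5) = (4 + 30)*(-5) = 34*(-5) = -170)
L(z) = 2*sqrt(2) (L(z) = sqrt(18 - 10) = sqrt(8) = 2*sqrt(2))
L(o)*O = (2*sqrt(2))*(-6) = -12*sqrt(2)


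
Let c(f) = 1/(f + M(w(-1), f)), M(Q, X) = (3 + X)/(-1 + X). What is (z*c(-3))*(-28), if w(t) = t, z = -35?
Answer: -980/3 ≈ -326.67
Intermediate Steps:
M(Q, X) = (3 + X)/(-1 + X)
c(f) = 1/(f + (3 + f)/(-1 + f))
(z*c(-3))*(-28) = -35*(-1 - 3)/(3 + (-3)²)*(-28) = -35*(-4)/(3 + 9)*(-28) = -35*(-4)/12*(-28) = -35*(-⅓)*(-28) = (35/3)*(-28) = -980/3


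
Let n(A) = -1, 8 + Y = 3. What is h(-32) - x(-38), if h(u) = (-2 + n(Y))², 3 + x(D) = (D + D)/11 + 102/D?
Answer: 4513/209 ≈ 21.593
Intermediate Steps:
Y = -5 (Y = -8 + 3 = -5)
x(D) = -3 + 102/D + 2*D/11 (x(D) = -3 + ((D + D)/11 + 102/D) = -3 + ((2*D)*(1/11) + 102/D) = -3 + (2*D/11 + 102/D) = -3 + (102/D + 2*D/11) = -3 + 102/D + 2*D/11)
h(u) = 9 (h(u) = (-2 - 1)² = (-3)² = 9)
h(-32) - x(-38) = 9 - (-3 + 102/(-38) + (2/11)*(-38)) = 9 - (-3 + 102*(-1/38) - 76/11) = 9 - (-3 - 51/19 - 76/11) = 9 - 1*(-2632/209) = 9 + 2632/209 = 4513/209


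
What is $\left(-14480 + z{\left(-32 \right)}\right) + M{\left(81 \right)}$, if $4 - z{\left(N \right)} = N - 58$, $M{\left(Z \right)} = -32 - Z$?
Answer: $-14499$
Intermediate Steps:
$z{\left(N \right)} = 62 - N$ ($z{\left(N \right)} = 4 - \left(N - 58\right) = 4 - \left(-58 + N\right) = 62 - N$)
$\left(-14480 + z{\left(-32 \right)}\right) + M{\left(81 \right)} = \left(-14480 + \left(62 - -32\right)\right) - 113 = \left(-14480 + \left(62 + 32\right)\right) - 113 = \left(-14480 + 94\right) - 113 = -14386 - 113 = -14499$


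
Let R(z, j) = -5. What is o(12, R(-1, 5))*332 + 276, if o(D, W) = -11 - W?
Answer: -1716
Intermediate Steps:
o(12, R(-1, 5))*332 + 276 = (-11 - 1*(-5))*332 + 276 = (-11 + 5)*332 + 276 = -6*332 + 276 = -1992 + 276 = -1716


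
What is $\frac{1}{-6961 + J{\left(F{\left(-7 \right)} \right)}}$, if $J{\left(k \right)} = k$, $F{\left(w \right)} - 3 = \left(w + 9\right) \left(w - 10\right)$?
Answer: $- \frac{1}{6992} \approx -0.00014302$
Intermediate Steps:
$F{\left(w \right)} = 3 + \left(-10 + w\right) \left(9 + w\right)$ ($F{\left(w \right)} = 3 + \left(w + 9\right) \left(w - 10\right) = 3 + \left(9 + w\right) \left(-10 + w\right) = 3 + \left(-10 + w\right) \left(9 + w\right)$)
$\frac{1}{-6961 + J{\left(F{\left(-7 \right)} \right)}} = \frac{1}{-6961 - \left(80 - 49\right)} = \frac{1}{-6961 + \left(-87 + 49 + 7\right)} = \frac{1}{-6961 - 31} = \frac{1}{-6992} = - \frac{1}{6992}$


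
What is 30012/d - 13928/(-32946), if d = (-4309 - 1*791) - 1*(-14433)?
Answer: 59936/16473 ≈ 3.6384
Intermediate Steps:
d = 9333 (d = (-4309 - 791) + 14433 = -5100 + 14433 = 9333)
30012/d - 13928/(-32946) = 30012/9333 - 13928/(-32946) = 30012*(1/9333) - 13928*(-1/32946) = 164/51 + 6964/16473 = 59936/16473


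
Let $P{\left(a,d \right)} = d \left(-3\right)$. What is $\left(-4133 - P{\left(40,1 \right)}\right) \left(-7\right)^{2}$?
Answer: $-202370$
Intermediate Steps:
$P{\left(a,d \right)} = - 3 d$
$\left(-4133 - P{\left(40,1 \right)}\right) \left(-7\right)^{2} = \left(-4133 - \left(-3\right) 1\right) \left(-7\right)^{2} = \left(-4133 - -3\right) 49 = \left(-4133 + 3\right) 49 = \left(-4130\right) 49 = -202370$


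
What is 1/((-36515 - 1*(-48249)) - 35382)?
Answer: -1/23648 ≈ -4.2287e-5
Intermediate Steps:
1/((-36515 - 1*(-48249)) - 35382) = 1/((-36515 + 48249) - 35382) = 1/(11734 - 35382) = 1/(-23648) = -1/23648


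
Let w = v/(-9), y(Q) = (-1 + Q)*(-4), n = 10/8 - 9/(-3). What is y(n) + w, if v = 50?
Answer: -167/9 ≈ -18.556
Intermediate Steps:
n = 17/4 (n = 10*(1/8) - 9*(-1/3) = 5/4 + 3 = 17/4 ≈ 4.2500)
y(Q) = 4 - 4*Q
w = -50/9 (w = 50/(-9) = 50*(-1/9) = -50/9 ≈ -5.5556)
y(n) + w = (4 - 4*17/4) - 50/9 = (4 - 17) - 50/9 = -13 - 50/9 = -167/9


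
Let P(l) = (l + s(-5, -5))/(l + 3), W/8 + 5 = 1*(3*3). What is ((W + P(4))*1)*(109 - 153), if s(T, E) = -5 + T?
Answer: -9592/7 ≈ -1370.3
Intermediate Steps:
W = 32 (W = -40 + 8*(1*(3*3)) = -40 + 8*(1*9) = -40 + 8*9 = -40 + 72 = 32)
P(l) = (-10 + l)/(3 + l) (P(l) = (l + (-5 - 5))/(l + 3) = (l - 10)/(3 + l) = (-10 + l)/(3 + l))
((W + P(4))*1)*(109 - 153) = ((32 + (-10 + 4)/(3 + 4))*1)*(109 - 153) = ((32 - 6/7)*1)*(-44) = ((218/7)*1)*(-44) = (218/7)*(-44) = -9592/7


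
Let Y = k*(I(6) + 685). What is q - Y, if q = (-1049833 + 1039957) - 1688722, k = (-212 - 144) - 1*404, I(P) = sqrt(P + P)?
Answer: -1177998 + 1520*sqrt(3) ≈ -1.1754e+6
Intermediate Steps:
I(P) = sqrt(2)*sqrt(P) (I(P) = sqrt(2*P) = sqrt(2)*sqrt(P))
k = -760 (k = -356 - 404 = -760)
q = -1698598 (q = -9876 - 1688722 = -1698598)
Y = -520600 - 1520*sqrt(3) (Y = -760*(sqrt(2)*sqrt(6) + 685) = -760*(2*sqrt(3) + 685) = -760*(685 + 2*sqrt(3)) = -520600 - 1520*sqrt(3) ≈ -5.2323e+5)
q - Y = -1698598 - (-520600 - 1520*sqrt(3)) = -1698598 + (520600 + 1520*sqrt(3)) = -1177998 + 1520*sqrt(3)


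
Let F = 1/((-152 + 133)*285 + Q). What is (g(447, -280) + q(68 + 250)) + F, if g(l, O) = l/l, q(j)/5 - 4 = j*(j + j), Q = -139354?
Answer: 146399243708/144769 ≈ 1.0113e+6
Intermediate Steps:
q(j) = 20 + 10*j**2 (q(j) = 20 + 5*(j*(j + j)) = 20 + 5*(j*(2*j)) = 20 + 5*(2*j**2) = 20 + 10*j**2)
F = -1/144769 (F = 1/((-152 + 133)*285 - 139354) = 1/(-19*285 - 139354) = 1/(-5415 - 139354) = 1/(-144769) = -1/144769 ≈ -6.9076e-6)
g(l, O) = 1
(g(447, -280) + q(68 + 250)) + F = (1 + (20 + 10*(68 + 250)**2)) - 1/144769 = (1 + (20 + 10*318**2)) - 1/144769 = (1 + (20 + 10*101124)) - 1/144769 = (1 + (20 + 1011240)) - 1/144769 = (1 + 1011260) - 1/144769 = 1011261 - 1/144769 = 146399243708/144769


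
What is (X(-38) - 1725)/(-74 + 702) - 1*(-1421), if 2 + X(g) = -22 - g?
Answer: 890677/628 ≈ 1418.3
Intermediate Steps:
X(g) = -24 - g (X(g) = -2 + (-22 - g) = -24 - g)
(X(-38) - 1725)/(-74 + 702) - 1*(-1421) = ((-24 - 1*(-38)) - 1725)/(-74 + 702) - 1*(-1421) = ((-24 + 38) - 1725)/628 + 1421 = (14 - 1725)*(1/628) + 1421 = -1711*1/628 + 1421 = -1711/628 + 1421 = 890677/628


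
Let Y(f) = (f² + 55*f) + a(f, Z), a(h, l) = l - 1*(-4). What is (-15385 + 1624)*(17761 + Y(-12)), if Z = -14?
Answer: -237170835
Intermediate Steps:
a(h, l) = 4 + l (a(h, l) = l + 4 = 4 + l)
Y(f) = -10 + f² + 55*f (Y(f) = (f² + 55*f) + (4 - 14) = (f² + 55*f) - 10 = -10 + f² + 55*f)
(-15385 + 1624)*(17761 + Y(-12)) = (-15385 + 1624)*(17761 + (-10 + (-12)² + 55*(-12))) = -13761*(17761 + (-10 + 144 - 660)) = -13761*(17761 - 526) = -13761*17235 = -237170835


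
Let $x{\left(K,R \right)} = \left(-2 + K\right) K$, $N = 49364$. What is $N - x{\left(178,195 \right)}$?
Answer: $18036$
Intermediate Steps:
$x{\left(K,R \right)} = K \left(-2 + K\right)$
$N - x{\left(178,195 \right)} = 49364 - 178 \left(-2 + 178\right) = 49364 - 178 \cdot 176 = 49364 - 31328 = 18036$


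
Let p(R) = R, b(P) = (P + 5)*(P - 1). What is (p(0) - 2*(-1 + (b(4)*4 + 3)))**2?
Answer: 48400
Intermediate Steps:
b(P) = (-1 + P)*(5 + P) (b(P) = (5 + P)*(-1 + P) = (-1 + P)*(5 + P))
(p(0) - 2*(-1 + (b(4)*4 + 3)))**2 = (0 - 2*(-1 + ((-5 + 4**2 + 4*4)*4 + 3)))**2 = (0 - 2*(-1 + ((-5 + 16 + 16)*4 + 3)))**2 = (0 - 2*(-1 + (27*4 + 3)))**2 = (0 - 2*(-1 + (108 + 3)))**2 = (0 - 2*(-1 + 111))**2 = (0 - 2*110)**2 = (0 - 220)**2 = (-220)**2 = 48400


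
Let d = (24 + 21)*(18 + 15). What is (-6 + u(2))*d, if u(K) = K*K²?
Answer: 2970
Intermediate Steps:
d = 1485 (d = 45*33 = 1485)
u(K) = K³
(-6 + u(2))*d = (-6 + 2³)*1485 = (-6 + 8)*1485 = 2*1485 = 2970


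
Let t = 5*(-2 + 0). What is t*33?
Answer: -330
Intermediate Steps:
t = -10 (t = 5*(-2) = -10)
t*33 = -10*33 = -330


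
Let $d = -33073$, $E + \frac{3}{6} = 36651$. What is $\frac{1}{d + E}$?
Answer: $\frac{2}{7155} \approx 0.00027952$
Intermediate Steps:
$E = \frac{73301}{2}$ ($E = - \frac{1}{2} + 36651 = \frac{73301}{2} \approx 36651.0$)
$\frac{1}{d + E} = \frac{1}{-33073 + \frac{73301}{2}} = \frac{1}{\frac{7155}{2}} = \frac{2}{7155}$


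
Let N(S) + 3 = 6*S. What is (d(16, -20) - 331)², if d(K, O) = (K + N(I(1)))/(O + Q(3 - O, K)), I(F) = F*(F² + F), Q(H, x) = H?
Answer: 937024/9 ≈ 1.0411e+5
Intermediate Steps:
I(F) = F*(F + F²)
N(S) = -3 + 6*S
d(K, O) = 3 + K/3 (d(K, O) = (K + (-3 + 6*(1²*(1 + 1))))/(O + (3 - O)) = (K + (-3 + 6*(1*2)))/3 = (K + (-3 + 6*2))*(⅓) = (K + (-3 + 12))*(⅓) = (K + 9)*(⅓) = (9 + K)*(⅓) = 3 + K/3)
(d(16, -20) - 331)² = ((3 + (⅓)*16) - 331)² = ((3 + 16/3) - 331)² = (25/3 - 331)² = (-968/3)² = 937024/9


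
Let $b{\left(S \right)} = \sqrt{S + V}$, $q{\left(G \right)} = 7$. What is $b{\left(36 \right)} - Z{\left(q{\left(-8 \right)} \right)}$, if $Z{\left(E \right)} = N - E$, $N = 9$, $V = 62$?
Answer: $-2 + 7 \sqrt{2} \approx 7.8995$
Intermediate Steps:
$Z{\left(E \right)} = 9 - E$
$b{\left(S \right)} = \sqrt{62 + S}$ ($b{\left(S \right)} = \sqrt{S + 62} = \sqrt{62 + S}$)
$b{\left(36 \right)} - Z{\left(q{\left(-8 \right)} \right)} = \sqrt{62 + 36} - \left(9 - 7\right) = \sqrt{98} - \left(9 - 7\right) = 7 \sqrt{2} - 2 = -2 + 7 \sqrt{2}$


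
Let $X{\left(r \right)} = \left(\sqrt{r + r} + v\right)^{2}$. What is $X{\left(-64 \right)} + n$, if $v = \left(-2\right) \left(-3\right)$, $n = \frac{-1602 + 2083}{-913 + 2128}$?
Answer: $- \frac{111299}{1215} + 96 i \sqrt{2} \approx -91.604 + 135.76 i$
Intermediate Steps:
$n = \frac{481}{1215} \approx 0.39588$
$v = 6$
$X{\left(r \right)} = \left(6 + \sqrt{2} \sqrt{r}\right)^{2}$ ($X{\left(r \right)} = \left(\sqrt{r + r} + 6\right)^{2} = \left(\sqrt{2 r} + 6\right)^{2} = \left(\sqrt{2} \sqrt{r} + 6\right)^{2} = \left(6 + \sqrt{2} \sqrt{r}\right)^{2}$)
$X{\left(-64 \right)} + n = \left(6 + \sqrt{2} \sqrt{-64}\right)^{2} + \frac{481}{1215} = \left(6 + \sqrt{2} \cdot 8 i\right)^{2} + \frac{481}{1215} = \left(6 + 8 i \sqrt{2}\right)^{2} + \frac{481}{1215} = \frac{481}{1215} + \left(6 + 8 i \sqrt{2}\right)^{2}$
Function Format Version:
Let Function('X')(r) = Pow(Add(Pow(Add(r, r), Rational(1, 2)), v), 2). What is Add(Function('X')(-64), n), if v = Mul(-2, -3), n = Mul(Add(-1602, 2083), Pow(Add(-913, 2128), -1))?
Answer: Add(Rational(-111299, 1215), Mul(96, I, Pow(2, Rational(1, 2)))) ≈ Add(-91.604, Mul(135.76, I))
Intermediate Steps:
n = Rational(481, 1215) (n = Mul(481, Pow(1215, -1)) = Mul(481, Rational(1, 1215)) = Rational(481, 1215) ≈ 0.39588)
v = 6
Function('X')(r) = Pow(Add(6, Mul(Pow(2, Rational(1, 2)), Pow(r, Rational(1, 2)))), 2) (Function('X')(r) = Pow(Add(Pow(Add(r, r), Rational(1, 2)), 6), 2) = Pow(Add(Pow(Mul(2, r), Rational(1, 2)), 6), 2) = Pow(Add(Mul(Pow(2, Rational(1, 2)), Pow(r, Rational(1, 2))), 6), 2) = Pow(Add(6, Mul(Pow(2, Rational(1, 2)), Pow(r, Rational(1, 2)))), 2))
Add(Function('X')(-64), n) = Add(Pow(Add(6, Mul(Pow(2, Rational(1, 2)), Pow(-64, Rational(1, 2)))), 2), Rational(481, 1215)) = Add(Pow(Add(6, Mul(Pow(2, Rational(1, 2)), Mul(8, I))), 2), Rational(481, 1215)) = Add(Pow(Add(6, Mul(8, I, Pow(2, Rational(1, 2)))), 2), Rational(481, 1215)) = Add(Rational(481, 1215), Pow(Add(6, Mul(8, I, Pow(2, Rational(1, 2)))), 2))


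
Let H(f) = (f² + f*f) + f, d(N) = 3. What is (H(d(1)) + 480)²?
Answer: 251001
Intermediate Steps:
H(f) = f + 2*f² (H(f) = (f² + f²) + f = 2*f² + f = f + 2*f²)
(H(d(1)) + 480)² = (3*(1 + 2*3) + 480)² = (3*(1 + 6) + 480)² = (3*7 + 480)² = (21 + 480)² = 501² = 251001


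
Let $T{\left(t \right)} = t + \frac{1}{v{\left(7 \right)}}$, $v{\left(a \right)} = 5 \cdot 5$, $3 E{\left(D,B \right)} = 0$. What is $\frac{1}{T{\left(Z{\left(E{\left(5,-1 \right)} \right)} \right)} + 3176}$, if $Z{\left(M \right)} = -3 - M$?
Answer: $\frac{25}{79326} \approx 0.00031516$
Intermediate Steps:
$E{\left(D,B \right)} = 0$ ($E{\left(D,B \right)} = \frac{1}{3} \cdot 0 = 0$)
$v{\left(a \right)} = 25$
$T{\left(t \right)} = \frac{1}{25} + t$ ($T{\left(t \right)} = t + \frac{1}{25} = \frac{1}{25} + t$)
$\frac{1}{T{\left(Z{\left(E{\left(5,-1 \right)} \right)} \right)} + 3176} = \frac{1}{\left(\frac{1}{25} - 3\right) + 3176} = \frac{1}{- \frac{74}{25} + 3176} = \frac{1}{\frac{79326}{25}} = \frac{25}{79326}$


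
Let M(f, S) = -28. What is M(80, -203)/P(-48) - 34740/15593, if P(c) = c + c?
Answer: -724609/374232 ≈ -1.9363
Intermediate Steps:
P(c) = 2*c
M(80, -203)/P(-48) - 34740/15593 = -28/(2*(-48)) - 34740/15593 = -28/(-96) - 34740*1/15593 = -28*(-1/96) - 34740/15593 = 7/24 - 34740/15593 = -724609/374232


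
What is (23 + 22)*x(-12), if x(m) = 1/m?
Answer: -15/4 ≈ -3.7500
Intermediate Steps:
(23 + 22)*x(-12) = (23 + 22)/(-12) = 45*(-1/12) = -15/4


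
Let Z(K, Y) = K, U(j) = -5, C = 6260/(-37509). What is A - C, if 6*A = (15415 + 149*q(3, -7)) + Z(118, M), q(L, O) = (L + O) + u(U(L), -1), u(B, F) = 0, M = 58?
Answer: 186769831/75018 ≈ 2489.7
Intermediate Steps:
C = -6260/37509 (C = 6260*(-1/37509) = -6260/37509 ≈ -0.16689)
q(L, O) = L + O (q(L, O) = (L + O) + 0 = L + O)
A = 4979/2 (A = ((15415 + 149*(3 - 7)) + 118)/6 = ((15415 + 149*(-4)) + 118)/6 = ((15415 - 596) + 118)/6 = (14819 + 118)/6 = (⅙)*14937 = 4979/2 ≈ 2489.5)
A - C = 4979/2 - 1*(-6260/37509) = 4979/2 + 6260/37509 = 186769831/75018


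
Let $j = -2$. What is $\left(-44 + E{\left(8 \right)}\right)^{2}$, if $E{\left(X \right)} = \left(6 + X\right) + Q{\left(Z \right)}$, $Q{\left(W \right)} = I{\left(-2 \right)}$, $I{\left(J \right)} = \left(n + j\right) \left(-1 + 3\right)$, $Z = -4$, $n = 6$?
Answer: $484$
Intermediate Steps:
$I{\left(J \right)} = 8$ ($I{\left(J \right)} = \left(6 - 2\right) \left(-1 + 3\right) = 4 \cdot 2 = 8$)
$Q{\left(W \right)} = 8$
$E{\left(X \right)} = 14 + X$ ($E{\left(X \right)} = \left(6 + X\right) + 8 = 14 + X$)
$\left(-44 + E{\left(8 \right)}\right)^{2} = \left(-44 + \left(14 + 8\right)\right)^{2} = \left(-44 + 22\right)^{2} = \left(-22\right)^{2} = 484$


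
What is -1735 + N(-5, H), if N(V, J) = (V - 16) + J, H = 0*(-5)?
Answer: -1756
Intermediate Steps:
H = 0
N(V, J) = -16 + J + V (N(V, J) = (-16 + V) + J = -16 + J + V)
-1735 + N(-5, H) = -1735 + (-16 + 0 - 5) = -1735 - 21 = -1756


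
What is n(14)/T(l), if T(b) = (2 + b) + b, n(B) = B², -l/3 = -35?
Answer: 49/53 ≈ 0.92453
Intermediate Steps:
l = 105 (l = -3*(-35) = 105)
T(b) = 2 + 2*b
n(14)/T(l) = 14²/(2 + 2*105) = 196/(2 + 210) = 196/212 = 196*(1/212) = 49/53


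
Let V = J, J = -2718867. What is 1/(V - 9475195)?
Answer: -1/12194062 ≈ -8.2007e-8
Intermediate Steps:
V = -2718867
1/(V - 9475195) = 1/(-2718867 - 9475195) = 1/(-12194062) = -1/12194062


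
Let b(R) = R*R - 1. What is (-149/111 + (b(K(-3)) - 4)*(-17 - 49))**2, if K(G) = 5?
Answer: 21511795561/12321 ≈ 1.7459e+6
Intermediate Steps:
b(R) = -1 + R**2 (b(R) = R**2 - 1 = -1 + R**2)
(-149/111 + (b(K(-3)) - 4)*(-17 - 49))**2 = (-149/111 + ((-1 + 5**2) - 4)*(-17 - 49))**2 = (-149*1/111 + ((-1 + 25) - 4)*(-66))**2 = (-149/111 + (24 - 4)*(-66))**2 = (-149/111 + 20*(-66))**2 = (-149/111 - 1320)**2 = (-146669/111)**2 = 21511795561/12321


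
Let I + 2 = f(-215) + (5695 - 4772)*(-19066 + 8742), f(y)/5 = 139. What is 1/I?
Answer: -1/9528359 ≈ -1.0495e-7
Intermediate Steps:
f(y) = 695 (f(y) = 5*139 = 695)
I = -9528359 (I = -2 + (695 + (5695 - 4772)*(-19066 + 8742)) = -2 + (695 + 923*(-10324)) = -2 + (695 - 9529052) = -2 - 9528357 = -9528359)
1/I = 1/(-9528359) = -1/9528359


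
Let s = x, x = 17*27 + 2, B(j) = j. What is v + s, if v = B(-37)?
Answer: 424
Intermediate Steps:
v = -37
x = 461 (x = 459 + 2 = 461)
s = 461
v + s = -37 + 461 = 424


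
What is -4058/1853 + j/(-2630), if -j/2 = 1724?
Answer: -2141698/2436695 ≈ -0.87894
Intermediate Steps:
j = -3448 (j = -2*1724 = -3448)
-4058/1853 + j/(-2630) = -4058/1853 - 3448/(-2630) = -4058*1/1853 - 3448*(-1/2630) = -4058/1853 + 1724/1315 = -2141698/2436695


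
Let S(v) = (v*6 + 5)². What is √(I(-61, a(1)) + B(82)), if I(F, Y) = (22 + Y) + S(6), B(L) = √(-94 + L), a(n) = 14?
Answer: √(1717 + 2*I*√3) ≈ 41.437 + 0.0418*I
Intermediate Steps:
S(v) = (5 + 6*v)² (S(v) = (6*v + 5)² = (5 + 6*v)²)
I(F, Y) = 1703 + Y (I(F, Y) = (22 + Y) + (5 + 6*6)² = (22 + Y) + (5 + 36)² = (22 + Y) + 41² = (22 + Y) + 1681 = 1703 + Y)
√(I(-61, a(1)) + B(82)) = √((1703 + 14) + √(-94 + 82)) = √(1717 + √(-12)) = √(1717 + 2*I*√3)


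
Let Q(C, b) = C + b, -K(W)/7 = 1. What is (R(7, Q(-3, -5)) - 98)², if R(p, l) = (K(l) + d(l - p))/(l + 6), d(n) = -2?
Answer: 34969/4 ≈ 8742.3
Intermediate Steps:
K(W) = -7 (K(W) = -7*1 = -7)
R(p, l) = -9/(6 + l) (R(p, l) = (-7 - 2)/(l + 6) = -9/(6 + l))
(R(7, Q(-3, -5)) - 98)² = (-9/(6 + (-3 - 5)) - 98)² = (-9/(6 - 8) - 98)² = (-9/(-2) - 98)² = (-9*(-½) - 98)² = (9/2 - 98)² = (-187/2)² = 34969/4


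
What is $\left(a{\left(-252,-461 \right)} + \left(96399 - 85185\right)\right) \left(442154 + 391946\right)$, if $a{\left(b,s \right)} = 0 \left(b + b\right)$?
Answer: $9353597400$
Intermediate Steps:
$a{\left(b,s \right)} = 0$ ($a{\left(b,s \right)} = 0 \cdot 2 b = 0$)
$\left(a{\left(-252,-461 \right)} + \left(96399 - 85185\right)\right) \left(442154 + 391946\right) = \left(0 + \left(96399 - 85185\right)\right) \left(442154 + 391946\right) = \left(0 + 11214\right) 834100 = 11214 \cdot 834100 = 9353597400$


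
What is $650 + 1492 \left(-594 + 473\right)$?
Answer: $-179882$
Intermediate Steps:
$650 + 1492 \left(-594 + 473\right) = 650 + 1492 \left(-121\right) = 650 - 180532 = -179882$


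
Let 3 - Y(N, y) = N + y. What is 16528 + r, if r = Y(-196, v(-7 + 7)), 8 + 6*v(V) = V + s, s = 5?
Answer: 33455/2 ≈ 16728.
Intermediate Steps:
v(V) = -½ + V/6 (v(V) = -4/3 + (V + 5)/6 = -4/3 + (5 + V)/6 = -4/3 + (⅚ + V/6) = -½ + V/6)
Y(N, y) = 3 - N - y (Y(N, y) = 3 - (N + y) = 3 + (-N - y) = 3 - N - y)
r = 399/2 (r = 3 - 1*(-196) - (-½ + (-7 + 7)/6) = 3 + 196 - (-½ + (⅙)*0) = 3 + 196 - (-½ + 0) = 3 + 196 - 1*(-½) = 3 + 196 + ½ = 399/2 ≈ 199.50)
16528 + r = 16528 + 399/2 = 33455/2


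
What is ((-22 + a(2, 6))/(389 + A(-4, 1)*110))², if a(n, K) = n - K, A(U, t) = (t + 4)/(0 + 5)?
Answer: 676/249001 ≈ 0.0027149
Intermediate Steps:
A(U, t) = ⅘ + t/5 (A(U, t) = (4 + t)/5 = (4 + t)*(⅕) = ⅘ + t/5)
((-22 + a(2, 6))/(389 + A(-4, 1)*110))² = ((-22 + (2 - 1*6))/(389 + (⅘ + (⅕)*1)*110))² = ((-22 + (2 - 6))/(389 + (⅘ + ⅕)*110))² = ((-22 - 4)/(389 + 1*110))² = (-26/(389 + 110))² = (-26/499)² = 676/249001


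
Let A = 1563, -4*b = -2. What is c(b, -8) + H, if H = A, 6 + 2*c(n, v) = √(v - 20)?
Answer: 1560 + I*√7 ≈ 1560.0 + 2.6458*I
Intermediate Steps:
b = ½ (b = -¼*(-2) = ½ ≈ 0.50000)
c(n, v) = -3 + √(-20 + v)/2 (c(n, v) = -3 + √(v - 20)/2 = -3 + √(-20 + v)/2)
H = 1563
c(b, -8) + H = (-3 + √(-20 - 8)/2) + 1563 = (-3 + √(-28)/2) + 1563 = (-3 + (2*I*√7)/2) + 1563 = (-3 + I*√7) + 1563 = 1560 + I*√7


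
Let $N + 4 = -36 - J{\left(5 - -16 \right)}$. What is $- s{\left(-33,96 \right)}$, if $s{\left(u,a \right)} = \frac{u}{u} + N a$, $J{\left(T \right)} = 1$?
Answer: $3935$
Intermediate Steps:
$N = -41$ ($N = -4 - 37 = -41$)
$s{\left(u,a \right)} = 1 - 41 a$ ($s{\left(u,a \right)} = \frac{u}{u} - 41 a = 1 - 41 a$)
$- s{\left(-33,96 \right)} = - (1 - 3936) = \left(-1\right) \left(-3935\right) = 3935$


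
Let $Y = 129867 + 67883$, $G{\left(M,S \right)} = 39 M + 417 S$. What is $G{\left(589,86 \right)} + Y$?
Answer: $256583$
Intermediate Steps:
$Y = 197750$
$G{\left(589,86 \right)} + Y = \left(39 \cdot 589 + 417 \cdot 86\right) + 197750 = \left(22971 + 35862\right) + 197750 = 58833 + 197750 = 256583$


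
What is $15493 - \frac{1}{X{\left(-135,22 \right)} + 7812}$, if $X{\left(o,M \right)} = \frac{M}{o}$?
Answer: $\frac{16338886679}{1054598} \approx 15493.0$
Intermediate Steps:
$15493 - \frac{1}{X{\left(-135,22 \right)} + 7812} = 15493 - \frac{1}{\frac{22}{-135} + 7812} = 15493 - \frac{1}{22 \left(- \frac{1}{135}\right) + 7812} = 15493 - \frac{1}{- \frac{22}{135} + 7812} = 15493 - \frac{1}{\frac{1054598}{135}} = 15493 - \frac{135}{1054598} = \frac{16338886679}{1054598}$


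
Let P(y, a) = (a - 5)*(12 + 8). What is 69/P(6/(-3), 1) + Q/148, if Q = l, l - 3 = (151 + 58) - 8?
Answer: 1527/2960 ≈ 0.51588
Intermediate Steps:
l = 204 (l = 3 + ((151 + 58) - 8) = 3 + (209 - 8) = 3 + 201 = 204)
P(y, a) = -100 + 20*a (P(y, a) = (-5 + a)*20 = -100 + 20*a)
Q = 204
69/P(6/(-3), 1) + Q/148 = 69/(-100 + 20*1) + 204/148 = 69/(-100 + 20) + 204*(1/148) = 69/(-80) + 51/37 = 69*(-1/80) + 51/37 = -69/80 + 51/37 = 1527/2960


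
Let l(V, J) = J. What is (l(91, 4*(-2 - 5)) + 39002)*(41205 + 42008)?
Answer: 3243143462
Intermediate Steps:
(l(91, 4*(-2 - 5)) + 39002)*(41205 + 42008) = (4*(-2 - 5) + 39002)*(41205 + 42008) = (4*(-7) + 39002)*83213 = (-28 + 39002)*83213 = 38974*83213 = 3243143462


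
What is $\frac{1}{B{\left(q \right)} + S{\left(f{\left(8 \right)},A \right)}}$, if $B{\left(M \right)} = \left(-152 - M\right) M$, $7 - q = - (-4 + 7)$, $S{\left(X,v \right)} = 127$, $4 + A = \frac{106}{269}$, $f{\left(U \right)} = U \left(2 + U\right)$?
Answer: $- \frac{1}{1493} \approx -0.00066979$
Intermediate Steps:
$A = - \frac{970}{269}$ ($A = -4 + \frac{106}{269} = - \frac{970}{269} \approx -3.6059$)
$q = 10$ ($q = 7 - - (-4 + 7) = 7 - \left(-1\right) 3 = 7 - -3 = 7 + 3 = 10$)
$B{\left(M \right)} = M \left(-152 - M\right)$
$\frac{1}{B{\left(q \right)} + S{\left(f{\left(8 \right)},A \right)}} = \frac{1}{\left(-1\right) 10 \left(152 + 10\right) + 127} = \frac{1}{\left(-1\right) 10 \cdot 162 + 127} = \frac{1}{-1620 + 127} = \frac{1}{-1493} = - \frac{1}{1493}$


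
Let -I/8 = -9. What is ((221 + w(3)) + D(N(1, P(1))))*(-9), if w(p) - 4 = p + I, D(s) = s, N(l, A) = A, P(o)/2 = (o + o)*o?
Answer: -2736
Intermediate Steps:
I = 72 (I = -8*(-9) = 72)
P(o) = 4*o² (P(o) = 2*((o + o)*o) = 2*((2*o)*o) = 2*(2*o²) = 4*o²)
w(p) = 76 + p (w(p) = 4 + (p + 72) = 4 + (72 + p) = 76 + p)
((221 + w(3)) + D(N(1, P(1))))*(-9) = ((221 + (76 + 3)) + 4*1²)*(-9) = ((221 + 79) + 4*1)*(-9) = (300 + 4)*(-9) = 304*(-9) = -2736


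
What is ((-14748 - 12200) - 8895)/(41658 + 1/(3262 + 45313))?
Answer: -1741073725/2023537351 ≈ -0.86041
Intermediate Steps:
((-14748 - 12200) - 8895)/(41658 + 1/(3262 + 45313)) = (-26948 - 8895)/(41658 + 1/48575) = -35843/(41658 + 1/48575) = -35843/2023537351/48575 = -35843*48575/2023537351 = -1741073725/2023537351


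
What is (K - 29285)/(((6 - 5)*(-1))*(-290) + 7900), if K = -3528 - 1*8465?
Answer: -20639/4095 ≈ -5.0400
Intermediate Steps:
K = -11993 (K = -3528 - 8465 = -11993)
(K - 29285)/(((6 - 5)*(-1))*(-290) + 7900) = (-11993 - 29285)/(((6 - 5)*(-1))*(-290) + 7900) = -41278/((1*(-1))*(-290) + 7900) = -41278/(-1*(-290) + 7900) = -41278/(290 + 7900) = -41278/8190 = -41278*1/8190 = -20639/4095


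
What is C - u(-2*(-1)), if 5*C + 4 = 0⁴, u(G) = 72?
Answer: -364/5 ≈ -72.800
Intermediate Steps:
C = -⅘ (C = -⅘ + (⅕)*0⁴ = -⅘ + (⅕)*0 = -⅘ + 0 = -⅘ ≈ -0.80000)
C - u(-2*(-1)) = -⅘ - 1*72 = -⅘ - 72 = -364/5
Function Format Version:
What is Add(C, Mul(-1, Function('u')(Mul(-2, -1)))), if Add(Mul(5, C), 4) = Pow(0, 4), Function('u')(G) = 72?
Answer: Rational(-364, 5) ≈ -72.800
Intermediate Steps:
C = Rational(-4, 5) (C = Add(Rational(-4, 5), Mul(Rational(1, 5), Pow(0, 4))) = Add(Rational(-4, 5), Mul(Rational(1, 5), 0)) = Add(Rational(-4, 5), 0) = Rational(-4, 5) ≈ -0.80000)
Add(C, Mul(-1, Function('u')(Mul(-2, -1)))) = Add(Rational(-4, 5), Mul(-1, 72)) = Add(Rational(-4, 5), -72) = Rational(-364, 5)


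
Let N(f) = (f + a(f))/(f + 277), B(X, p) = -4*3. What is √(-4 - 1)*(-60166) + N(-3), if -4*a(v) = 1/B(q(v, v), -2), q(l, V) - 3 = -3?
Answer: -143/13152 - 60166*I*√5 ≈ -0.010873 - 1.3454e+5*I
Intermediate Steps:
q(l, V) = 0 (q(l, V) = 3 - 3 = 0)
B(X, p) = -12
a(v) = 1/48 (a(v) = -¼/(-12) = -¼*(-1/12) = 1/48)
N(f) = (1/48 + f)/(277 + f) (N(f) = (f + 1/48)/(f + 277) = (1/48 + f)/(277 + f))
√(-4 - 1)*(-60166) + N(-3) = √(-4 - 1)*(-60166) + (1/48 - 3)/(277 - 3) = √(-5)*(-60166) - 143/48/274 = (I*√5)*(-60166) + (1/274)*(-143/48) = -60166*I*√5 - 143/13152 = -143/13152 - 60166*I*√5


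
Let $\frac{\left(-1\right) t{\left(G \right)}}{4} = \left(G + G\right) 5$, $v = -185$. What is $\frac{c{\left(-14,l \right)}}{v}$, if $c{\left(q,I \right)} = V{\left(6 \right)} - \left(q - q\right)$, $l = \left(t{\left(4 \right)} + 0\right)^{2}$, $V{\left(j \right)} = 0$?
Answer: $0$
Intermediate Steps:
$t{\left(G \right)} = - 40 G$ ($t{\left(G \right)} = - 4 \left(G + G\right) 5 = - 4 \cdot 2 G 5 = - 4 \cdot 10 G = - 40 G$)
$l = 25600$ ($l = \left(\left(-40\right) 4 + 0\right)^{2} = \left(-160 + 0\right)^{2} = \left(-160\right)^{2} = 25600$)
$c{\left(q,I \right)} = 0$ ($c{\left(q,I \right)} = 0 - \left(q - q\right) = 0 - 0 = 0 + 0 = 0$)
$\frac{c{\left(-14,l \right)}}{v} = \frac{0}{-185} = 0 \left(- \frac{1}{185}\right) = 0$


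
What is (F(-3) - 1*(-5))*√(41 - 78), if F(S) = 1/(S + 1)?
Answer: 9*I*√37/2 ≈ 27.372*I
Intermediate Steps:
F(S) = 1/(1 + S)
(F(-3) - 1*(-5))*√(41 - 78) = (1/(1 - 3) - 1*(-5))*√(41 - 78) = (1/(-2) + 5)*√(-37) = (-½ + 5)*(I*√37) = 9*(I*√37)/2 = 9*I*√37/2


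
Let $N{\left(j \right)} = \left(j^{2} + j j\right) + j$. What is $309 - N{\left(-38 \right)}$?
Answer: $-2541$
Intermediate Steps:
$N{\left(j \right)} = j + 2 j^{2}$ ($N{\left(j \right)} = \left(j^{2} + j^{2}\right) + j = 2 j^{2} + j = j + 2 j^{2}$)
$309 - N{\left(-38 \right)} = 309 - - 38 \left(1 + 2 \left(-38\right)\right) = 309 - - 38 \left(1 - 76\right) = 309 - \left(-38\right) \left(-75\right) = 309 - 2850 = -2541$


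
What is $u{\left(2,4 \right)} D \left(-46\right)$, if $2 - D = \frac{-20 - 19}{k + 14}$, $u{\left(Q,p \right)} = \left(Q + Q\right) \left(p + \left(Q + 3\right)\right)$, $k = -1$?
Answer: $-8280$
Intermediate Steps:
$u{\left(Q,p \right)} = 2 Q \left(3 + Q + p\right)$ ($u{\left(Q,p \right)} = 2 Q \left(p + \left(3 + Q\right)\right) = 2 Q \left(3 + Q + p\right)$)
$D = 5$ ($D = 2 - \frac{-20 - 19}{-1 + 14} = 2 - - \frac{39}{13} = 2 - \left(-39\right) \frac{1}{13} = 2 - -3 = 2 + 3 = 5$)
$u{\left(2,4 \right)} D \left(-46\right) = 2 \cdot 2 \left(3 + 2 + 4\right) 5 \left(-46\right) = 2 \cdot 2 \cdot 9 \cdot 5 \left(-46\right) = 36 \cdot 5 \left(-46\right) = 180 \left(-46\right) = -8280$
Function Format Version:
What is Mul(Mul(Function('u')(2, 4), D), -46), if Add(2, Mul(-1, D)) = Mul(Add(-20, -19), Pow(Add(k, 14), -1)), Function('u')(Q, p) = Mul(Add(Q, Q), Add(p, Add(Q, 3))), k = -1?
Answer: -8280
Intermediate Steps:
Function('u')(Q, p) = Mul(2, Q, Add(3, Q, p)) (Function('u')(Q, p) = Mul(Mul(2, Q), Add(p, Add(3, Q))) = Mul(Mul(2, Q), Add(3, Q, p)) = Mul(2, Q, Add(3, Q, p)))
D = 5 (D = Add(2, Mul(-1, Mul(Add(-20, -19), Pow(Add(-1, 14), -1)))) = Add(2, Mul(-1, Mul(-39, Pow(13, -1)))) = Add(2, Mul(-1, Mul(-39, Rational(1, 13)))) = Add(2, Mul(-1, -3)) = Add(2, 3) = 5)
Mul(Mul(Function('u')(2, 4), D), -46) = Mul(Mul(Mul(2, 2, Add(3, 2, 4)), 5), -46) = Mul(Mul(Mul(2, 2, 9), 5), -46) = Mul(Mul(36, 5), -46) = Mul(180, -46) = -8280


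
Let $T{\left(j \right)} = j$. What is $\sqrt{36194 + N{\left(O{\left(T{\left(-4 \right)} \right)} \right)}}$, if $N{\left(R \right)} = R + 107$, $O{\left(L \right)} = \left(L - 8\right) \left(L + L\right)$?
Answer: $\sqrt{36397} \approx 190.78$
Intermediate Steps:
$O{\left(L \right)} = 2 L \left(-8 + L\right)$ ($O{\left(L \right)} = \left(-8 + L\right) 2 L = 2 L \left(-8 + L\right)$)
$N{\left(R \right)} = 107 + R$
$\sqrt{36194 + N{\left(O{\left(T{\left(-4 \right)} \right)} \right)}} = \sqrt{36194 + \left(107 + 2 \left(-4\right) \left(-8 - 4\right)\right)} = \sqrt{36194 + \left(107 + 2 \left(-4\right) \left(-12\right)\right)} = \sqrt{36194 + \left(107 + 96\right)} = \sqrt{36194 + 203} = \sqrt{36397}$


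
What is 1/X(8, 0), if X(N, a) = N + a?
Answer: 1/8 ≈ 0.12500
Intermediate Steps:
1/X(8, 0) = 1/(8 + 0) = 1/8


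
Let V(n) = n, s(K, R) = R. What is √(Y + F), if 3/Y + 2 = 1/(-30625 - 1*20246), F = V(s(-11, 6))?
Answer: √46582523835/101743 ≈ 2.1213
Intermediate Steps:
F = 6
Y = -152613/101743 (Y = 3/(-2 + 1/(-30625 - 1*20246)) = 3/(-2 + 1/(-30625 - 20246)) = 3/(-2 + 1/(-50871)) = 3/(-2 - 1/50871) = 3/(-101743/50871) = 3*(-50871/101743) = -152613/101743 ≈ -1.5000)
√(Y + F) = √(-152613/101743 + 6) = √(457845/101743) = √46582523835/101743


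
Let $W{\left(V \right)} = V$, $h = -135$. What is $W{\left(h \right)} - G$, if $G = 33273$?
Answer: $-33408$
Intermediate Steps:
$W{\left(h \right)} - G = -135 - 33273 = -33408$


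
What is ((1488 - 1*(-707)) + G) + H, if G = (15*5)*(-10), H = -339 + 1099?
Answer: 2205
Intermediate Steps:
H = 760
G = -750 (G = 75*(-10) = -750)
((1488 - 1*(-707)) + G) + H = ((1488 - 1*(-707)) - 750) + 760 = ((1488 + 707) - 750) + 760 = (2195 - 750) + 760 = 1445 + 760 = 2205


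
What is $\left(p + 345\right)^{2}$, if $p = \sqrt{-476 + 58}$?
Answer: $\left(345 + i \sqrt{418}\right)^{2} \approx 1.1861 \cdot 10^{5} + 14107.0 i$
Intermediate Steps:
$p = i \sqrt{418}$ ($p = \sqrt{-418} = i \sqrt{418} \approx 20.445 i$)
$\left(p + 345\right)^{2} = \left(i \sqrt{418} + 345\right)^{2} = \left(345 + i \sqrt{418}\right)^{2}$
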